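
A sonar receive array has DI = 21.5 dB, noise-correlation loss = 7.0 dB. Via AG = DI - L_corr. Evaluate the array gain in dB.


14.5 dB


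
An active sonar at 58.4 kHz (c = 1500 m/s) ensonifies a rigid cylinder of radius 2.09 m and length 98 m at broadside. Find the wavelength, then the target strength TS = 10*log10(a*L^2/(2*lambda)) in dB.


Step 1: lambda = c/f = 1500/58400 = 0.02568 m
Step 2: TS = 10*log10(a*L^2/(2*lambda)) = 10*log10(2.09*98^2/(2*0.02568)) = 55.92

55.92 dB


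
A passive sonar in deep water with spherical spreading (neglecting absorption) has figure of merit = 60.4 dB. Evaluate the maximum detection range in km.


1.05 km


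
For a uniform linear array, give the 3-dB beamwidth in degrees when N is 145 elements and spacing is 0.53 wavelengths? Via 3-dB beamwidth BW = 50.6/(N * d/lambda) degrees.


BW = 50.6 / (145 * 0.53) = 50.6 / 76.85 = 0.66

0.66 deg


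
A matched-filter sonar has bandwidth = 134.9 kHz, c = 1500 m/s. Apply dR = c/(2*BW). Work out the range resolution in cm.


dR = c/(2*BW) = 1500 / (2 * 134.9e3) = 0.0056 m = 0.56 cm

0.56 cm


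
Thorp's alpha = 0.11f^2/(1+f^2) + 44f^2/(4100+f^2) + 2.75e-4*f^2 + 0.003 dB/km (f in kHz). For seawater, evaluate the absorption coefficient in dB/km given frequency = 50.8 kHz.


f^2 = 2580.64
alpha = 0.11*2580.64/(1+2580.64) + 44*2580.64/(4100+2580.64) + 2.75e-4*2580.64 + 0.003 = 17.819

17.819 dB/km


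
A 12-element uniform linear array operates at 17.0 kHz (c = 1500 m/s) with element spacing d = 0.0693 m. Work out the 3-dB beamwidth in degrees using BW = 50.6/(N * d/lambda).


Step 1: lambda = 1500/17000 = 0.08824 m
Step 2: d/lambda = 0.0693/0.08824 = 0.7854
Step 3: BW = 50.6/(N * d/lambda) = 50.6/(12 * 0.7854) = 5.37

5.37 deg


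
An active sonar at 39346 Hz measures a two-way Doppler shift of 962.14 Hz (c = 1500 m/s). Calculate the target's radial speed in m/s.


From fd = 2*f*v/c, v = c*fd/(2*f) = 1500 * 962.14 / (2*39346) = 18.34

18.34 m/s


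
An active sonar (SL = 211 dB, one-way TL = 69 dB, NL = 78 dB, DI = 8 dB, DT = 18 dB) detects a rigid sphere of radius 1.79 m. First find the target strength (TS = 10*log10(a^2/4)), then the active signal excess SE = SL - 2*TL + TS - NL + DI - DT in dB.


Step 1: TS = 10*log10(1.79^2/4) = -0.96 dB
Step 2: SE = SL - 2*TL + TS - NL + DI - DT = 211 - 2*69 + (-0.96) - 78 + 8 - 18 = -15.96

-15.96 dB


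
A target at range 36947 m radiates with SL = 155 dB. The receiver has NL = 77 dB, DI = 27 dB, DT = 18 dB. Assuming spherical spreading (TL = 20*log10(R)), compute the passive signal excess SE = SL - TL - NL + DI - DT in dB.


Step 1: TL = 20*log10(36947) = 91.35 dB
Step 2: SE = 155 - 91.35 - 77 + 27 - 18 = -4.35

-4.35 dB


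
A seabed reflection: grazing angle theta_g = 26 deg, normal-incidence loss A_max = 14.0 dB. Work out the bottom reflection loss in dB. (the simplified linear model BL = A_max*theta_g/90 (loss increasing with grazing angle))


BL = A_max * theta_g / 90 = 14.0 * 26 / 90 = 4.04

4.04 dB


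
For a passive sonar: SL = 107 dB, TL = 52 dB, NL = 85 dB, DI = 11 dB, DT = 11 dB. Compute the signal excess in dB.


SE = SL - TL - NL + DI - DT = 107 - 52 - 85 + 11 - 11 = -30

-30 dB


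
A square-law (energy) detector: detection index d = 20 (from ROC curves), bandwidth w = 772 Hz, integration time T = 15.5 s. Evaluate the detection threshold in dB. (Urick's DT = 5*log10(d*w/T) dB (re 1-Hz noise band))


14.99 dB


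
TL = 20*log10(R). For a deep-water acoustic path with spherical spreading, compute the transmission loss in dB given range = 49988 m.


TL = 20*log10(49988) = 93.98

93.98 dB


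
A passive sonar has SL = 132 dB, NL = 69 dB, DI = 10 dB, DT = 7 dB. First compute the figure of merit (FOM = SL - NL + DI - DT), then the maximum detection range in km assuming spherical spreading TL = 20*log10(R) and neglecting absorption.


Step 1: FOM = SL - NL + DI - DT = 132 - 69 + 10 - 7 = 66 dB
Step 2: at max range FOM = TL = 20*log10(R), so R = 10^(66/20) = 1995.26 m = 2.0 km

2.0 km


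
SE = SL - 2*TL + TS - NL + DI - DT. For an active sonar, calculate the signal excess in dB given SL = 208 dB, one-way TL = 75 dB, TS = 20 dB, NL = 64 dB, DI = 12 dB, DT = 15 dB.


SE = SL - 2*TL + TS - NL + DI - DT = 208 - 2*75 + (20) - 64 + 12 - 15 = 11

11 dB


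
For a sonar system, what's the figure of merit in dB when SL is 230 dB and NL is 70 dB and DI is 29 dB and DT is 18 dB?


FOM = SL - NL + DI - DT = 230 - 70 + 29 - 18 = 171

171 dB


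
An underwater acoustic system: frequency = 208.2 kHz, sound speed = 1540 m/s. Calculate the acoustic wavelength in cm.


lambda = c/f = 1540 / 208200 = 0.0074 m = 0.74 cm

0.74 cm


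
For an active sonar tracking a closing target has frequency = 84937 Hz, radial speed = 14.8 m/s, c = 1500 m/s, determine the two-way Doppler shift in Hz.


1676.09 Hz


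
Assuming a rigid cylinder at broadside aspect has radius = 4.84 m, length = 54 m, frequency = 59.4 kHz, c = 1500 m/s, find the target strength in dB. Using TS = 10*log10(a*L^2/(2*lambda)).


lambda = 1500/59400 = 0.02525 m
TS = 10*log10(4.84*54^2/(2*0.02525)) = 54.46

54.46 dB


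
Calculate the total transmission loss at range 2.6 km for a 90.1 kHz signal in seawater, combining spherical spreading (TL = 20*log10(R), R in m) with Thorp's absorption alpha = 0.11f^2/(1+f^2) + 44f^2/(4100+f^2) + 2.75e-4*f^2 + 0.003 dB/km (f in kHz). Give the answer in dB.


Step 1 (Thorp): alpha = 0.11*8118.01/(1+8118.01) + 44*8118.01/(4100+8118.01) + 2.75e-4*8118.01 + 0.003 = 31.5804 dB/km
Step 2: TL_spread = 20*log10(2600) = 68.3 dB
Step 3: TL_abs = alpha*R = 31.5804 * 2.6 = 82.11 dB
Step 4: TL_total = 68.3 + 82.11 = 150.41

150.41 dB


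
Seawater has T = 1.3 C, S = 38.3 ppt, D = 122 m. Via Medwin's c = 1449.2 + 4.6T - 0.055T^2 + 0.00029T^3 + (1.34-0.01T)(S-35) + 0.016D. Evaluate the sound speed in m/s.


c = 1449.2 + 4.6*1.3 - 0.055*1.3^2 + 0.00029*1.3^3 + (1.34 - 0.01*1.3)*(38.3 - 35) + 0.016*122 = 1461.42

1461.42 m/s


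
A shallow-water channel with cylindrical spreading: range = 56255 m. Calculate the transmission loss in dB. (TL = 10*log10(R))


47.5 dB


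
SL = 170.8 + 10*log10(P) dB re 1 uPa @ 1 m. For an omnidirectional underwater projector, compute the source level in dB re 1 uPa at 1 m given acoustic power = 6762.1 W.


SL = 170.8 + 10*log10(6762.1) = 170.8 + 38.3 = 209.1

209.1 dB


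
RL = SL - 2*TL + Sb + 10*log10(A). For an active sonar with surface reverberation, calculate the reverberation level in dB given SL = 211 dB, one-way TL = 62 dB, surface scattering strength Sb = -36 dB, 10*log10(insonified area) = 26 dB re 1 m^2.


RL = SL - 2*TL + Sb + 10*log10(A) = 211 - 2*62 + (-36) + 26 = 77

77 dB


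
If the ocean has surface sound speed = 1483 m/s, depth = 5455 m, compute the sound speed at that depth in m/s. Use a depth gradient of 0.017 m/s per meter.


c = 1483 + 0.017 * 5455 = 1575.735

1575.735 m/s


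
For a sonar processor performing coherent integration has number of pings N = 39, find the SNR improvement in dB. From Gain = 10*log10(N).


Gain = 10*log10(39) = 15.91

15.91 dB


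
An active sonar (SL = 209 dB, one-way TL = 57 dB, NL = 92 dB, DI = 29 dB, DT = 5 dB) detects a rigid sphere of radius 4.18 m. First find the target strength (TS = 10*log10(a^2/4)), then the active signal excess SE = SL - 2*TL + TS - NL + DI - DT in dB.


Step 1: TS = 10*log10(4.18^2/4) = 6.4 dB
Step 2: SE = SL - 2*TL + TS - NL + DI - DT = 209 - 2*57 + (6.4) - 92 + 29 - 5 = 33.4

33.4 dB


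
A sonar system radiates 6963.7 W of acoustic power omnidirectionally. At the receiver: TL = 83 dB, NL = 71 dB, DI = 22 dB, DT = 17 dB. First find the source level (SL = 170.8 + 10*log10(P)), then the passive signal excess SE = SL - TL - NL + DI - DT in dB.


Step 1: SL = 170.8 + 10*log10(6963.7) = 209.23 dB
Step 2: SE = SL - TL - NL + DI - DT = 209.23 - 83 - 71 + 22 - 17 = 60.23

60.23 dB


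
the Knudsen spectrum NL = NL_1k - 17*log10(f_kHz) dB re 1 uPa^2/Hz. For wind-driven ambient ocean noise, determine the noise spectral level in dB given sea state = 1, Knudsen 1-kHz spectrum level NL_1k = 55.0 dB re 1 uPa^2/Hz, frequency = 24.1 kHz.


NL = NL_1k - 17*log10(f_kHz) = 55.0 - 17*log10(24.1) = 55.0 - (23.49) = 31.51

31.51 dB


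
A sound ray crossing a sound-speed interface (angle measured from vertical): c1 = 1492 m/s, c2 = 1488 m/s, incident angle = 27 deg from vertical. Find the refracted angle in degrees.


sin(theta2) = (c2/c1)*sin(theta1) = (1488/1492)*sin(27 deg) = 0.45277
theta2 = arcsin(0.45277) = 26.92

26.92 deg


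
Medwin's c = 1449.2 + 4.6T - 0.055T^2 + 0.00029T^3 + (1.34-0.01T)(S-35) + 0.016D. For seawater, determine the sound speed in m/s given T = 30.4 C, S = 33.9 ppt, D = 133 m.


c = 1449.2 + 4.6*30.4 - 0.055*30.4^2 + 0.00029*30.4^3 + (1.34 - 0.01*30.4)*(33.9 - 35) + 0.016*133 = 1547.35

1547.35 m/s


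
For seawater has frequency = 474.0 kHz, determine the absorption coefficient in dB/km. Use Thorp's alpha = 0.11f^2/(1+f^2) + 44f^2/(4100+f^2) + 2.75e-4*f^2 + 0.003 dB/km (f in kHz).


f^2 = 224676.0
alpha = 0.11*224676.0/(1+224676.0) + 44*224676.0/(4100+224676.0) + 2.75e-4*224676.0 + 0.003 = 105.11

105.11 dB/km


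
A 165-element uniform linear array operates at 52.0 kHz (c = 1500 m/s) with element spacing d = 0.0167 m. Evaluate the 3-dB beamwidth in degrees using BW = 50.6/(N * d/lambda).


0.53 deg


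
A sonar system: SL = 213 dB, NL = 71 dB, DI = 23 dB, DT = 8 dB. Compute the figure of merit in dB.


FOM = SL - NL + DI - DT = 213 - 71 + 23 - 8 = 157

157 dB


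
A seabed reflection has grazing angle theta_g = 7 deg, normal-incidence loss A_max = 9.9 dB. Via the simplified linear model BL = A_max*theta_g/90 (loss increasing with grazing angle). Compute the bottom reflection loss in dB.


BL = A_max * theta_g / 90 = 9.9 * 7 / 90 = 0.77

0.77 dB


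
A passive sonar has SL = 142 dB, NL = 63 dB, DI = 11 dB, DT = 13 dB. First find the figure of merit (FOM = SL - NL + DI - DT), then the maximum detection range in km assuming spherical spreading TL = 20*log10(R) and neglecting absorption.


Step 1: FOM = SL - NL + DI - DT = 142 - 63 + 11 - 13 = 77 dB
Step 2: at max range FOM = TL = 20*log10(R), so R = 10^(77/20) = 7079.46 m = 7.08 km

7.08 km


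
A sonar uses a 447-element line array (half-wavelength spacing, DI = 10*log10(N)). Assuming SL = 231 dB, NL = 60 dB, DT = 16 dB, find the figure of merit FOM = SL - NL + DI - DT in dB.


181.5 dB


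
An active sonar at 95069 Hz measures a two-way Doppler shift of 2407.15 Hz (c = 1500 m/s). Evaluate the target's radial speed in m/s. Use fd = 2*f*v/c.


18.99 m/s


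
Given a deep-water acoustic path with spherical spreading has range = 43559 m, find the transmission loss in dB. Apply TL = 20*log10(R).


92.78 dB


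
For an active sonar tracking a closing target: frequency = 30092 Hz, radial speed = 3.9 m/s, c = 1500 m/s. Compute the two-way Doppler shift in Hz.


156.48 Hz


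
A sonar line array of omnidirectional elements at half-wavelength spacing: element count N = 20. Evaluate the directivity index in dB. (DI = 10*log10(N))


13.01 dB


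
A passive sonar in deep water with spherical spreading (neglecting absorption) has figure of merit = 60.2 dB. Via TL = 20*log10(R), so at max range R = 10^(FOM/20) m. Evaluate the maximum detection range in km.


At max range FOM = TL, so 20*log10(R) = 60.2
R = 10^(60.2/20) = 1023.29 m = 1.02 km

1.02 km


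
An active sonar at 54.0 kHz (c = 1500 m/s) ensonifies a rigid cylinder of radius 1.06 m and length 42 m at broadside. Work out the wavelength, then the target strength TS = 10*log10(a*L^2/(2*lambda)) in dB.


Step 1: lambda = c/f = 1500/54000 = 0.02778 m
Step 2: TS = 10*log10(a*L^2/(2*lambda)) = 10*log10(1.06*42^2/(2*0.02778)) = 45.27

45.27 dB


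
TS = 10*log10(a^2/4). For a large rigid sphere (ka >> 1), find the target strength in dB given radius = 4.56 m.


7.16 dB


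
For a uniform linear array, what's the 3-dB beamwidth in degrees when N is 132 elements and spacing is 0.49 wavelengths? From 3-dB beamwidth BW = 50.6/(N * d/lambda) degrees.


BW = 50.6 / (132 * 0.49) = 50.6 / 64.68 = 0.78

0.78 deg


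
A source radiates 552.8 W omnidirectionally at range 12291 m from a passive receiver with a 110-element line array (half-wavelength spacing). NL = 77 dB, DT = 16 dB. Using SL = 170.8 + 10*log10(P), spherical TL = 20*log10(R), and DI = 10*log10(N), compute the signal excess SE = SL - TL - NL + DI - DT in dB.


Step 1: SL = 170.8 + 10*log10(552.8) = 198.23 dB
Step 2: TL = 20*log10(12291) = 81.79 dB
Step 3: DI = 10*log10(110) = 20.41 dB
Step 4: SE = SL - TL - NL + DI - DT = 198.23 - 81.79 - 77 + 20.41 - 16 = 43.85

43.85 dB


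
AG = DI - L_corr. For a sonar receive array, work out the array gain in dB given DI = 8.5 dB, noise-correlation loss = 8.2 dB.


AG = DI - L_corr = 8.5 - 8.2 = 0.3

0.3 dB


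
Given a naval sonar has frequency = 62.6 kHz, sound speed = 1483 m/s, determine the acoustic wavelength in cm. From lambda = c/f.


lambda = c/f = 1483 / 62600 = 0.0237 m = 2.37 cm

2.37 cm


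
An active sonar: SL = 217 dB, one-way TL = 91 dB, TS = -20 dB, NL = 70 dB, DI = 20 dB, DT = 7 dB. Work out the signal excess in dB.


SE = SL - 2*TL + TS - NL + DI - DT = 217 - 2*91 + (-20) - 70 + 20 - 7 = -42

-42 dB


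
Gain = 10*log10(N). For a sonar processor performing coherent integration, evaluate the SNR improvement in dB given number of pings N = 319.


Gain = 10*log10(319) = 25.04

25.04 dB


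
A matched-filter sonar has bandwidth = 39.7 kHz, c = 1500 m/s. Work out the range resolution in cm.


dR = c/(2*BW) = 1500 / (2 * 39.7e3) = 0.0189 m = 1.89 cm

1.89 cm


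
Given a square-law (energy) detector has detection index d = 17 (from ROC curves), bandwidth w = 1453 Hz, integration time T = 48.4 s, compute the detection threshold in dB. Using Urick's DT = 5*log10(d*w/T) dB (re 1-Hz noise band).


13.54 dB


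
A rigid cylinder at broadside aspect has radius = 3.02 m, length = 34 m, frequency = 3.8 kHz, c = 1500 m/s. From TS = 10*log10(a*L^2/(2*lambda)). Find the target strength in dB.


36.46 dB


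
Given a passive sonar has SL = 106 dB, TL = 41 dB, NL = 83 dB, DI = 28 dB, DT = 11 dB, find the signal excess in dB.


SE = SL - TL - NL + DI - DT = 106 - 41 - 83 + 28 - 11 = -1

-1 dB


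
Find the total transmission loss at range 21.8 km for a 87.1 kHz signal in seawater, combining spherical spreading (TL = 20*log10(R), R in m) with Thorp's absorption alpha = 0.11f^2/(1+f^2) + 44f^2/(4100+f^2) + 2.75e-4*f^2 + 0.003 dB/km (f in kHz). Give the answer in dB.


Step 1 (Thorp): alpha = 0.11*7586.41/(1+7586.41) + 44*7586.41/(4100+7586.41) + 2.75e-4*7586.41 + 0.003 = 30.7625 dB/km
Step 2: TL_spread = 20*log10(21800) = 86.77 dB
Step 3: TL_abs = alpha*R = 30.7625 * 21.8 = 670.62 dB
Step 4: TL_total = 86.77 + 670.62 = 757.39

757.39 dB


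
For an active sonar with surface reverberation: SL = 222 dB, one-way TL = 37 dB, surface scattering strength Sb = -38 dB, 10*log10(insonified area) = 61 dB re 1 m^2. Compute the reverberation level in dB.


RL = SL - 2*TL + Sb + 10*log10(A) = 222 - 2*37 + (-38) + 61 = 171

171 dB


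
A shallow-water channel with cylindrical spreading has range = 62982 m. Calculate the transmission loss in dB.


47.99 dB


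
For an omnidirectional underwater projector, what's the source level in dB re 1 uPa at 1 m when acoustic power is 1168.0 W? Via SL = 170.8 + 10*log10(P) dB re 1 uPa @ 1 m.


201.47 dB


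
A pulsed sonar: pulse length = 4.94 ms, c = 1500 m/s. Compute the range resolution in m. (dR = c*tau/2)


3.705 m


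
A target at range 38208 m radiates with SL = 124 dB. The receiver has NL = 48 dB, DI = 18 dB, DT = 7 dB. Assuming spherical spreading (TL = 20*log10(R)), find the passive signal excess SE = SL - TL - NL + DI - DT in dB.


Step 1: TL = 20*log10(38208) = 91.64 dB
Step 2: SE = 124 - 91.64 - 48 + 18 - 7 = -4.64

-4.64 dB


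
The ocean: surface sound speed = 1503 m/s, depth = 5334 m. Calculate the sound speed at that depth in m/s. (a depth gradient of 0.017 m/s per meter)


1593.678 m/s


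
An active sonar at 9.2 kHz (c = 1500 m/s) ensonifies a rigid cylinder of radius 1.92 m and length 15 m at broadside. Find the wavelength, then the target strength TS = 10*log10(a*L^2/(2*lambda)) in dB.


Step 1: lambda = c/f = 1500/9200 = 0.16304 m
Step 2: TS = 10*log10(a*L^2/(2*lambda)) = 10*log10(1.92*15^2/(2*0.16304)) = 31.22

31.22 dB


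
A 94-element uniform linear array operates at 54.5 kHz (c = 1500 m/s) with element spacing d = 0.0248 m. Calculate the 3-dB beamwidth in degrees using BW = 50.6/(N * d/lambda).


Step 1: lambda = 1500/54500 = 0.02752 m
Step 2: d/lambda = 0.0248/0.02752 = 0.9012
Step 3: BW = 50.6/(N * d/lambda) = 50.6/(94 * 0.9012) = 0.6

0.6 deg


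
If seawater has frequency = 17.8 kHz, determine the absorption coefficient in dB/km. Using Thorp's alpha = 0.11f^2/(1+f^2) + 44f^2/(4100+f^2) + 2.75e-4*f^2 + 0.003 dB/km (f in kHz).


3.356 dB/km


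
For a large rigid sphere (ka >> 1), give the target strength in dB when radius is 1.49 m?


-2.56 dB


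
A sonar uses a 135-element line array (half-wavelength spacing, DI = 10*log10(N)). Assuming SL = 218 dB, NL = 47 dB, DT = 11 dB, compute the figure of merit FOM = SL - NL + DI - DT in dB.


Step 1: DI = 10*log10(135) = 21.3 dB
Step 2: FOM = SL - NL + DI - DT = 218 - 47 + 21.3 - 11 = 181.3

181.3 dB


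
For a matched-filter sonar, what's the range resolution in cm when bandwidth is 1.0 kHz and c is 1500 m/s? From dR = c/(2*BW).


dR = c/(2*BW) = 1500 / (2 * 1.0e3) = 0.75 m = 75.0 cm

75.0 cm


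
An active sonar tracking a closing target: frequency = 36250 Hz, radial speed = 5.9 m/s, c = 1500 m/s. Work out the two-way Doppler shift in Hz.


285.17 Hz


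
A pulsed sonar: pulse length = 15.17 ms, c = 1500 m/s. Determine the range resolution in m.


dR = c*tau/2 = 1500 * 15.17e-3 / 2 = 11.3775

11.3775 m


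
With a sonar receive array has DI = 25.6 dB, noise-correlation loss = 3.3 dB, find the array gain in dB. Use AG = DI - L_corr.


AG = DI - L_corr = 25.6 - 3.3 = 22.3

22.3 dB


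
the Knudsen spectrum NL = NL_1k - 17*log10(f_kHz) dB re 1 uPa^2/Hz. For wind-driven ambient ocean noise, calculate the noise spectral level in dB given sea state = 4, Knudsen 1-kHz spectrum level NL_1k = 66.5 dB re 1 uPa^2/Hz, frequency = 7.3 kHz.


51.82 dB


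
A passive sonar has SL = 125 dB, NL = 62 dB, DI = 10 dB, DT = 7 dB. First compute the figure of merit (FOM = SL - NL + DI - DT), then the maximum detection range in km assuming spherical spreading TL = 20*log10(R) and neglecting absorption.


Step 1: FOM = SL - NL + DI - DT = 125 - 62 + 10 - 7 = 66 dB
Step 2: at max range FOM = TL = 20*log10(R), so R = 10^(66/20) = 1995.26 m = 2.0 km

2.0 km


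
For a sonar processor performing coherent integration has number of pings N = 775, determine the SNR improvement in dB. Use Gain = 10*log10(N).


Gain = 10*log10(775) = 28.89

28.89 dB


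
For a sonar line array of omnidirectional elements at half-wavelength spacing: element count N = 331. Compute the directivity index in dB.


25.2 dB


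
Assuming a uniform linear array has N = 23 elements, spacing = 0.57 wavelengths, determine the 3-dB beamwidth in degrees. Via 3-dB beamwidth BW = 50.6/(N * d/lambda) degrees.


BW = 50.6 / (23 * 0.57) = 50.6 / 13.11 = 3.86

3.86 deg


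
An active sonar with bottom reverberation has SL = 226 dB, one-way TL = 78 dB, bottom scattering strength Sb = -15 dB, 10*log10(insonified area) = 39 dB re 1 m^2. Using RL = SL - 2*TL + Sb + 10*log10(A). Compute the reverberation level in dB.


RL = SL - 2*TL + Sb + 10*log10(A) = 226 - 2*78 + (-15) + 39 = 94

94 dB


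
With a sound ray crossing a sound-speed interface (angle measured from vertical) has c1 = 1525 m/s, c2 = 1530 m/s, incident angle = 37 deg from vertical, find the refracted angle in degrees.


37.14 deg


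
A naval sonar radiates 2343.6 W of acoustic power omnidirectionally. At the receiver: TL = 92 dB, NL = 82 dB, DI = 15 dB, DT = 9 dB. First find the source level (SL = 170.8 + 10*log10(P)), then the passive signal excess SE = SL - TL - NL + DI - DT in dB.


Step 1: SL = 170.8 + 10*log10(2343.6) = 204.5 dB
Step 2: SE = SL - TL - NL + DI - DT = 204.5 - 92 - 82 + 15 - 9 = 36.5

36.5 dB


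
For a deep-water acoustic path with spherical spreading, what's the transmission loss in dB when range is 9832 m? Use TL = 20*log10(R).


79.85 dB


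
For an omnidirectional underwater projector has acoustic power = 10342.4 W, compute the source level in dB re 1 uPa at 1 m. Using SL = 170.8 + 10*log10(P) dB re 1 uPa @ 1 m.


210.95 dB


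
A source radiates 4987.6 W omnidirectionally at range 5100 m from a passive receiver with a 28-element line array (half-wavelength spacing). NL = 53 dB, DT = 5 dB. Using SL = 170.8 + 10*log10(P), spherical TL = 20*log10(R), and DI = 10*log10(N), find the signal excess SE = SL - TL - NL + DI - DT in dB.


Step 1: SL = 170.8 + 10*log10(4987.6) = 207.78 dB
Step 2: TL = 20*log10(5100) = 74.15 dB
Step 3: DI = 10*log10(28) = 14.47 dB
Step 4: SE = SL - TL - NL + DI - DT = 207.78 - 74.15 - 53 + 14.47 - 5 = 90.1

90.1 dB


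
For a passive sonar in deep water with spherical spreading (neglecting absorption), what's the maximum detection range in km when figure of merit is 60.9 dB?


1.11 km


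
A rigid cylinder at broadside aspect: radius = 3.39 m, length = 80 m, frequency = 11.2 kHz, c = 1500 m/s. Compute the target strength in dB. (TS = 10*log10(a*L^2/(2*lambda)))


lambda = 1500/11200 = 0.13393 m
TS = 10*log10(3.39*80^2/(2*0.13393)) = 49.08

49.08 dB


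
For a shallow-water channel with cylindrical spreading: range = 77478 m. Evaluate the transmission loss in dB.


48.89 dB


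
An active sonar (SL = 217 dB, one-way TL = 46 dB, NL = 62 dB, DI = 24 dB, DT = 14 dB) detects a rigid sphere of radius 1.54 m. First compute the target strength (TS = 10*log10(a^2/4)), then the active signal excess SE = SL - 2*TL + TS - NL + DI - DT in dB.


Step 1: TS = 10*log10(1.54^2/4) = -2.27 dB
Step 2: SE = SL - 2*TL + TS - NL + DI - DT = 217 - 2*46 + (-2.27) - 62 + 24 - 14 = 70.73

70.73 dB


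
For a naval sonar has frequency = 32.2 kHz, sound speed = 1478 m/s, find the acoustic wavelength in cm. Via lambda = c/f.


lambda = c/f = 1478 / 32200 = 0.0459 m = 4.59 cm

4.59 cm


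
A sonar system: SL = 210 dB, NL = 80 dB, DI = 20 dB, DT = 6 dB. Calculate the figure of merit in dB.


FOM = SL - NL + DI - DT = 210 - 80 + 20 - 6 = 144

144 dB


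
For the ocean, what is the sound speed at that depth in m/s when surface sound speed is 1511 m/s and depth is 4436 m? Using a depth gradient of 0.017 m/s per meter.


c = 1511 + 0.017 * 4436 = 1586.412

1586.412 m/s


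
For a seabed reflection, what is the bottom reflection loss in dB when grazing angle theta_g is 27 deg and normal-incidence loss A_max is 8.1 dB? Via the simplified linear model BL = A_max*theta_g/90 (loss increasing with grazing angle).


2.43 dB


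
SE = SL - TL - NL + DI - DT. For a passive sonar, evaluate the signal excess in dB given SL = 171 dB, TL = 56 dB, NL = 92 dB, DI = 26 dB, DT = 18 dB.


SE = SL - TL - NL + DI - DT = 171 - 56 - 92 + 26 - 18 = 31

31 dB


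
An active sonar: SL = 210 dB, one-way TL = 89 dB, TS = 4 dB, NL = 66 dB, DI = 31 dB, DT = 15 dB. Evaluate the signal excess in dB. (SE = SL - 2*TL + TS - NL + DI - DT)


-14 dB


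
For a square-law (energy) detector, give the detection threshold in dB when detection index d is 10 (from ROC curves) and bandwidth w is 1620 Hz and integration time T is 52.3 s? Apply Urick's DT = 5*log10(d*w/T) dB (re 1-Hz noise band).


DT = 5*log10(d*w/T) = 5*log10(10 * 1620 / 52.3) = 5*log10(309.75) = 12.46

12.46 dB


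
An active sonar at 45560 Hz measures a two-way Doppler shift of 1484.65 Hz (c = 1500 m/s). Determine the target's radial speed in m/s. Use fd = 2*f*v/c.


From fd = 2*f*v/c, v = c*fd/(2*f) = 1500 * 1484.65 / (2*45560) = 24.44

24.44 m/s


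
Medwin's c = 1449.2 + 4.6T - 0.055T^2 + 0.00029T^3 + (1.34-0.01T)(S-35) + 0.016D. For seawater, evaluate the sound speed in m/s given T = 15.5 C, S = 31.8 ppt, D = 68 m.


c = 1449.2 + 4.6*15.5 - 0.055*15.5^2 + 0.00029*15.5^3 + (1.34 - 0.01*15.5)*(31.8 - 35) + 0.016*68 = 1505.66

1505.66 m/s


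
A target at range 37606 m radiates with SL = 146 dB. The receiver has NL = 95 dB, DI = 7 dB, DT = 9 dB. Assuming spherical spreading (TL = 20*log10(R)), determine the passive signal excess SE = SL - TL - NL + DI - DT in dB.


-42.51 dB


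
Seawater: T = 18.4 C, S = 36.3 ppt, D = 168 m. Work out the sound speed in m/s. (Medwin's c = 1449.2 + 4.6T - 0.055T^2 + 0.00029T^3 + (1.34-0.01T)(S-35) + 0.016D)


c = 1449.2 + 4.6*18.4 - 0.055*18.4^2 + 0.00029*18.4^3 + (1.34 - 0.01*18.4)*(36.3 - 35) + 0.016*168 = 1521.22

1521.22 m/s


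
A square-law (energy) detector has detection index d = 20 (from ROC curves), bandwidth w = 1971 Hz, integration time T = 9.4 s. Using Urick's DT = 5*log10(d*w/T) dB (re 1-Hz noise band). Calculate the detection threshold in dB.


18.11 dB


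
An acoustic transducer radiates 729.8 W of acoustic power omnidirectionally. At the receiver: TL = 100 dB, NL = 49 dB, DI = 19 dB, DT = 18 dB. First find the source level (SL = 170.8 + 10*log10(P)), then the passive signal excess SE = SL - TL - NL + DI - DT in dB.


Step 1: SL = 170.8 + 10*log10(729.8) = 199.43 dB
Step 2: SE = SL - TL - NL + DI - DT = 199.43 - 100 - 49 + 19 - 18 = 51.43

51.43 dB


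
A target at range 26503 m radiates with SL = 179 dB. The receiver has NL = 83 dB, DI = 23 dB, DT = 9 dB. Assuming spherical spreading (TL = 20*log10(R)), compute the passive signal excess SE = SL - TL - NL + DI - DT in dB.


21.53 dB


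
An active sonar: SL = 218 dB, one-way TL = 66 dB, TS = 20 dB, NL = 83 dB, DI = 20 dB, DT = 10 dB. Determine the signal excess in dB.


SE = SL - 2*TL + TS - NL + DI - DT = 218 - 2*66 + (20) - 83 + 20 - 10 = 33

33 dB


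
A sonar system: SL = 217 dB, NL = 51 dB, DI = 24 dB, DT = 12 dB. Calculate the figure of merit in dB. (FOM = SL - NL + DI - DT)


178 dB


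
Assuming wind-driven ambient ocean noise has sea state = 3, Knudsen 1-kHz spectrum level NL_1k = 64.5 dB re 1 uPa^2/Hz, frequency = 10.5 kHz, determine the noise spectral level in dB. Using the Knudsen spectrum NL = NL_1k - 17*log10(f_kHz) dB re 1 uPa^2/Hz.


NL = NL_1k - 17*log10(f_kHz) = 64.5 - 17*log10(10.5) = 64.5 - (17.36) = 47.14

47.14 dB


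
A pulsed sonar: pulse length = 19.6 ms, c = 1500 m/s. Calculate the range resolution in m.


dR = c*tau/2 = 1500 * 19.6e-3 / 2 = 14.7

14.7 m


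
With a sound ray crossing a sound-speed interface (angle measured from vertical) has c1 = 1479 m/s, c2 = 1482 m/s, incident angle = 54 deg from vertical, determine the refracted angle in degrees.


sin(theta2) = (c2/c1)*sin(theta1) = (1482/1479)*sin(54 deg) = 0.81066
theta2 = arcsin(0.81066) = 54.16

54.16 deg


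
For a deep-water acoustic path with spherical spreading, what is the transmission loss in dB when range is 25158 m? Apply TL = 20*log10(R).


TL = 20*log10(25158) = 88.01

88.01 dB


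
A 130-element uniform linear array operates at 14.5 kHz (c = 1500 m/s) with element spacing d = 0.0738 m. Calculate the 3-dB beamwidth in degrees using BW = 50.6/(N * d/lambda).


Step 1: lambda = 1500/14500 = 0.10345 m
Step 2: d/lambda = 0.0738/0.10345 = 0.7134
Step 3: BW = 50.6/(N * d/lambda) = 50.6/(130 * 0.7134) = 0.55

0.55 deg


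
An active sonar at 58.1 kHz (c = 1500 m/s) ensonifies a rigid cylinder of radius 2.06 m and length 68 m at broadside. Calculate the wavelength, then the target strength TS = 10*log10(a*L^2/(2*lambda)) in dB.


Step 1: lambda = c/f = 1500/58100 = 0.02582 m
Step 2: TS = 10*log10(a*L^2/(2*lambda)) = 10*log10(2.06*68^2/(2*0.02582)) = 52.66

52.66 dB


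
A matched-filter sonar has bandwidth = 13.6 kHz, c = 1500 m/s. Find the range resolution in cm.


dR = c/(2*BW) = 1500 / (2 * 13.6e3) = 0.0551 m = 5.51 cm

5.51 cm


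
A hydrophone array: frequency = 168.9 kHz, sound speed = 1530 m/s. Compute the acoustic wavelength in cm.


lambda = c/f = 1530 / 168900 = 0.0091 m = 0.91 cm

0.91 cm


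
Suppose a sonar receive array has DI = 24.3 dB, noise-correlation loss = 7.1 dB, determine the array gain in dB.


AG = DI - L_corr = 24.3 - 7.1 = 17.2

17.2 dB


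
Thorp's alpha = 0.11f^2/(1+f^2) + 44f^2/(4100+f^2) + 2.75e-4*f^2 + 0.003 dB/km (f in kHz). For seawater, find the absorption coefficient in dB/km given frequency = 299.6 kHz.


66.875 dB/km


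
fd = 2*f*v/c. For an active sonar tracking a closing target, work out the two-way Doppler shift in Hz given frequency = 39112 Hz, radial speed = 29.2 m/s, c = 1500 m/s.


fd = 2*f*v/c = 2 * 39112 * 29.2 / 1500 = 1522.76

1522.76 Hz


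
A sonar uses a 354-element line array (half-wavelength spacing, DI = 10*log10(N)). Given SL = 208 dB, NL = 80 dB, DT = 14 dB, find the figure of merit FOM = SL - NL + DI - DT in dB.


Step 1: DI = 10*log10(354) = 25.49 dB
Step 2: FOM = SL - NL + DI - DT = 208 - 80 + 25.49 - 14 = 139.49

139.49 dB


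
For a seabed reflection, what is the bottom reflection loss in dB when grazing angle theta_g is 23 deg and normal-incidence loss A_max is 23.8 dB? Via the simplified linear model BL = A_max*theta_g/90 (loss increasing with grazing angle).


BL = A_max * theta_g / 90 = 23.8 * 23 / 90 = 6.08

6.08 dB


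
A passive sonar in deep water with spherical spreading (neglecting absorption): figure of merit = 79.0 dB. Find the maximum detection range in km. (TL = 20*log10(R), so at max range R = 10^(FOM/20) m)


At max range FOM = TL, so 20*log10(R) = 79.0
R = 10^(79.0/20) = 8912.51 m = 8.91 km

8.91 km


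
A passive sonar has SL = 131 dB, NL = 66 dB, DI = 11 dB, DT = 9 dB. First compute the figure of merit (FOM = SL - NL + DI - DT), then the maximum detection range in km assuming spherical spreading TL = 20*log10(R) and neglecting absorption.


Step 1: FOM = SL - NL + DI - DT = 131 - 66 + 11 - 9 = 67 dB
Step 2: at max range FOM = TL = 20*log10(R), so R = 10^(67/20) = 2238.72 m = 2.24 km

2.24 km


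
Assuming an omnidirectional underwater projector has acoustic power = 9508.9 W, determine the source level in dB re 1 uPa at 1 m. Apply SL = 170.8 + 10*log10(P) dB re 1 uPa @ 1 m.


210.58 dB


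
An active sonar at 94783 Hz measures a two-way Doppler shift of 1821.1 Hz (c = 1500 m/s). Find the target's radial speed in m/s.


14.41 m/s


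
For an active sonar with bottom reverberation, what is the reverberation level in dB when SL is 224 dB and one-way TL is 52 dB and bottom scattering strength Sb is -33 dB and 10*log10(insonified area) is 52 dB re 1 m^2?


RL = SL - 2*TL + Sb + 10*log10(A) = 224 - 2*52 + (-33) + 52 = 139

139 dB


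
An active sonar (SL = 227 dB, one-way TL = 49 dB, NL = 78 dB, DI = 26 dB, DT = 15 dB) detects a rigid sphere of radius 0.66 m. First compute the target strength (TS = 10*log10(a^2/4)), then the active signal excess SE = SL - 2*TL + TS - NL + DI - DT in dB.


Step 1: TS = 10*log10(0.66^2/4) = -9.63 dB
Step 2: SE = SL - 2*TL + TS - NL + DI - DT = 227 - 2*49 + (-9.63) - 78 + 26 - 15 = 52.37

52.37 dB


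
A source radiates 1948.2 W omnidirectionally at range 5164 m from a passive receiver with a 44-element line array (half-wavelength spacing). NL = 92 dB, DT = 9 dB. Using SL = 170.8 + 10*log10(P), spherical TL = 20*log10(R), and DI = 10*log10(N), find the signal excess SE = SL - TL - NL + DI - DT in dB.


Step 1: SL = 170.8 + 10*log10(1948.2) = 203.7 dB
Step 2: TL = 20*log10(5164) = 74.26 dB
Step 3: DI = 10*log10(44) = 16.43 dB
Step 4: SE = SL - TL - NL + DI - DT = 203.7 - 74.26 - 92 + 16.43 - 9 = 44.87

44.87 dB


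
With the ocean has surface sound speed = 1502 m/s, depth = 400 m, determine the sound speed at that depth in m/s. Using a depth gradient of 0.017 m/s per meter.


c = 1502 + 0.017 * 400 = 1508.8

1508.8 m/s


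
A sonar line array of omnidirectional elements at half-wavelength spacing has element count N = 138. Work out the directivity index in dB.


DI = 10*log10(138) = 21.4

21.4 dB


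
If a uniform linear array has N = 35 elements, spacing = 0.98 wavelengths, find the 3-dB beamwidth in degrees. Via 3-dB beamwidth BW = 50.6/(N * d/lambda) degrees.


BW = 50.6 / (35 * 0.98) = 50.6 / 34.3 = 1.48

1.48 deg


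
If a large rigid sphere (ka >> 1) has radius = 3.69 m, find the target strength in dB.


TS = 10*log10(3.69^2 / 4) = 10*log10(3.404025) = 5.32

5.32 dB


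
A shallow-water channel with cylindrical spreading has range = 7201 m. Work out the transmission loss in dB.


TL = 10*log10(7201) = 38.57

38.57 dB


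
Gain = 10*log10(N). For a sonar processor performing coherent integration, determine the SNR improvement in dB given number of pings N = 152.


Gain = 10*log10(152) = 21.82

21.82 dB


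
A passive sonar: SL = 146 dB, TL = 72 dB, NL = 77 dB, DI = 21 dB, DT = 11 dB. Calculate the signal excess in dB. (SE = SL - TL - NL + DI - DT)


7 dB


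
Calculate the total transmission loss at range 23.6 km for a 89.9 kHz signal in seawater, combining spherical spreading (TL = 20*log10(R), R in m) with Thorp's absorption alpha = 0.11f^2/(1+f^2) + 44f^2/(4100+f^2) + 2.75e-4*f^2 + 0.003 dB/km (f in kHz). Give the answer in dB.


Step 1 (Thorp): alpha = 0.11*8082.01/(1+8082.01) + 44*8082.01/(4100+8082.01) + 2.75e-4*8082.01 + 0.003 = 31.5268 dB/km
Step 2: TL_spread = 20*log10(23600) = 87.46 dB
Step 3: TL_abs = alpha*R = 31.5268 * 23.6 = 744.03 dB
Step 4: TL_total = 87.46 + 744.03 = 831.49

831.49 dB


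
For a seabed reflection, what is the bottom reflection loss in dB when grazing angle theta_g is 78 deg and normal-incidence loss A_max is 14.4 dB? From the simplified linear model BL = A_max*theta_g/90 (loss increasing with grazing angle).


12.48 dB


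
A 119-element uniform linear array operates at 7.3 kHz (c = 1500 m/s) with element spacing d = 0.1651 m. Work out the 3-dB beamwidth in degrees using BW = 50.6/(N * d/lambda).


Step 1: lambda = 1500/7300 = 0.20548 m
Step 2: d/lambda = 0.1651/0.20548 = 0.8035
Step 3: BW = 50.6/(N * d/lambda) = 50.6/(119 * 0.8035) = 0.53

0.53 deg


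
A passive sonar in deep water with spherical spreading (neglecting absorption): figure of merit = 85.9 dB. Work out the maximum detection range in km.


At max range FOM = TL, so 20*log10(R) = 85.9
R = 10^(85.9/20) = 19724.23 m = 19.72 km

19.72 km


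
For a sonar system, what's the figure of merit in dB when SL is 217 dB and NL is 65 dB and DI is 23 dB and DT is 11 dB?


164 dB


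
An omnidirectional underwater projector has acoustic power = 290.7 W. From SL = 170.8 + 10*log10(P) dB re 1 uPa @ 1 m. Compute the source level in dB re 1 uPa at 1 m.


SL = 170.8 + 10*log10(290.7) = 170.8 + 24.63 = 195.43

195.43 dB


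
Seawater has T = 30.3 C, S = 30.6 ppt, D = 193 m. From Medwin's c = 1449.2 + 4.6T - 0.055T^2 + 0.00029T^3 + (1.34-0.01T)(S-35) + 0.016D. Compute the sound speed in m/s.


1544.68 m/s


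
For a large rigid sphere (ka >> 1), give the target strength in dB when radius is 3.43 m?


4.69 dB


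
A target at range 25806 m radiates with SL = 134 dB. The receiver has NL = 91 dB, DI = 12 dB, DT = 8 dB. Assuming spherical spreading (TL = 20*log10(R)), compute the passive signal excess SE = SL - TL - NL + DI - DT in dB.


Step 1: TL = 20*log10(25806) = 88.23 dB
Step 2: SE = 134 - 88.23 - 91 + 12 - 8 = -41.23

-41.23 dB


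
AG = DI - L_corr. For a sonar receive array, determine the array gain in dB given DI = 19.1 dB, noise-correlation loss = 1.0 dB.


AG = DI - L_corr = 19.1 - 1.0 = 18.1

18.1 dB


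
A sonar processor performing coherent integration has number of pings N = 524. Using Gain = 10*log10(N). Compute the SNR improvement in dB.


Gain = 10*log10(524) = 27.19

27.19 dB


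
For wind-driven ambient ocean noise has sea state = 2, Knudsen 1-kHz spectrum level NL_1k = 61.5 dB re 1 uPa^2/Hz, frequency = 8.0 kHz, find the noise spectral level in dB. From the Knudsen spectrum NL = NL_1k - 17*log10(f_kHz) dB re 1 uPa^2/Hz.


46.15 dB


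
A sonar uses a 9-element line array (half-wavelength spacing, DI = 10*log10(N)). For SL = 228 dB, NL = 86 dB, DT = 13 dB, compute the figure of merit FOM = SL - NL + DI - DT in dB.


138.54 dB


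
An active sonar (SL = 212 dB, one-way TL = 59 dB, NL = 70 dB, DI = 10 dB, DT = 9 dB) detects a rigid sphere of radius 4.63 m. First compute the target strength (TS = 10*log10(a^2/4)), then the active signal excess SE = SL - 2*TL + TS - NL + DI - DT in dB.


Step 1: TS = 10*log10(4.63^2/4) = 7.29 dB
Step 2: SE = SL - 2*TL + TS - NL + DI - DT = 212 - 2*59 + (7.29) - 70 + 10 - 9 = 32.29

32.29 dB


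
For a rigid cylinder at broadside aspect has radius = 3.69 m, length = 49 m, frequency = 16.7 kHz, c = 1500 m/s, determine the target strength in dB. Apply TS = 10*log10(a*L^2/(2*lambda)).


lambda = 1500/16700 = 0.08982 m
TS = 10*log10(3.69*49^2/(2*0.08982)) = 46.93

46.93 dB


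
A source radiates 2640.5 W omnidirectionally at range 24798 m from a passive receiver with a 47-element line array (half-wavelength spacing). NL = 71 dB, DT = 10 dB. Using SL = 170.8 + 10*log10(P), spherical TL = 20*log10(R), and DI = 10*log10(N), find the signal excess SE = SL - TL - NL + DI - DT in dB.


Step 1: SL = 170.8 + 10*log10(2640.5) = 205.02 dB
Step 2: TL = 20*log10(24798) = 87.89 dB
Step 3: DI = 10*log10(47) = 16.72 dB
Step 4: SE = SL - TL - NL + DI - DT = 205.02 - 87.89 - 71 + 16.72 - 10 = 52.85

52.85 dB


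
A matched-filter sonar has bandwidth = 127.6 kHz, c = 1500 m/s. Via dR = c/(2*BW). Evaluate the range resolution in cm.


dR = c/(2*BW) = 1500 / (2 * 127.6e3) = 0.0059 m = 0.59 cm

0.59 cm


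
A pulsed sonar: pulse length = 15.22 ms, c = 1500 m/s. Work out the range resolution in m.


11.415 m


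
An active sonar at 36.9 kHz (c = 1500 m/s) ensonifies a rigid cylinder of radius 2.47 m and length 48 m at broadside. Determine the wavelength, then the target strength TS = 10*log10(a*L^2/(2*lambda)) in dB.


Step 1: lambda = c/f = 1500/36900 = 0.04065 m
Step 2: TS = 10*log10(a*L^2/(2*lambda)) = 10*log10(2.47*48^2/(2*0.04065)) = 48.45

48.45 dB


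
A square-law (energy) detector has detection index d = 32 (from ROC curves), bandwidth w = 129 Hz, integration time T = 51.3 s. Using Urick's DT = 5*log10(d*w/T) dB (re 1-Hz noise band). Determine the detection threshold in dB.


9.53 dB


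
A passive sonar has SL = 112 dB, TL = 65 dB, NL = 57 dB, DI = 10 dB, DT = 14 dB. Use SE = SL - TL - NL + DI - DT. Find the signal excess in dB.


SE = SL - TL - NL + DI - DT = 112 - 65 - 57 + 10 - 14 = -14

-14 dB


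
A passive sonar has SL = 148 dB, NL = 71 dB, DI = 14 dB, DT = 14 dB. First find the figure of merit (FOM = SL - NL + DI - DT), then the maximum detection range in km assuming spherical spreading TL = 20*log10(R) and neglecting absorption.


Step 1: FOM = SL - NL + DI - DT = 148 - 71 + 14 - 14 = 77 dB
Step 2: at max range FOM = TL = 20*log10(R), so R = 10^(77/20) = 7079.46 m = 7.08 km

7.08 km


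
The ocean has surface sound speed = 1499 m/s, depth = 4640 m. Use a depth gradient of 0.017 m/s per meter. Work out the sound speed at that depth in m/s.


c = 1499 + 0.017 * 4640 = 1577.88

1577.88 m/s


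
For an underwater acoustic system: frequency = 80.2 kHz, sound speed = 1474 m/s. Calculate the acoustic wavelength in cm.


1.84 cm


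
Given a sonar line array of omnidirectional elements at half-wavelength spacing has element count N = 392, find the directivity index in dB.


25.93 dB
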